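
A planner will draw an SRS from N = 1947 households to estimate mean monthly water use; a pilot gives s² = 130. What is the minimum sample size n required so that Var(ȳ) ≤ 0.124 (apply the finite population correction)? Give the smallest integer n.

682

Without fpc, n₀ = s²/D = 130/0.124 = 1048.3871.
With fpc, (1 − n/N)·s²/n ≤ D requires n ≥ n₀/(1 + n₀/N) = 1048.3871/(1 + 1048.3871/1947) = 681.4510.
Rounding up, n = 682.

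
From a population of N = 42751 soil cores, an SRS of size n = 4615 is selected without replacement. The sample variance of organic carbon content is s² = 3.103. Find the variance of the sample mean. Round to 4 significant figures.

Under SRS without replacement, Var(ȳ) = (1 − f)·s²/n with f = n/N = 4615/42751 = 0.10795069.
Var(ȳ) = (1 − 0.10795069)·3.103/4615 = 0.89204931·6.723727 × 10^-4 = 5.997896 × 10^-4.

5.998 × 10^-4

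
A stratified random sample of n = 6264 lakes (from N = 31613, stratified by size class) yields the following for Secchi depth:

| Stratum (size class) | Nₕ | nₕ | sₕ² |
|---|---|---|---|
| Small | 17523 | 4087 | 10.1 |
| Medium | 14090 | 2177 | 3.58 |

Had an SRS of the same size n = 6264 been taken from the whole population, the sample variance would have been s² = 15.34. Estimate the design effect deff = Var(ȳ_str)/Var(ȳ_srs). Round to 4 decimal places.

Var(ȳ_str) = Σ Wₕ²(1−fₕ)sₕ²/nₕ with Wₕ = Nₕ/31613:
  Small: (17523/31613)²·(1−4087/17523)·10.1/4087 = 5.821887 × 10^-4
  Medium: (14090/31613)²·(1−2177/14090)·3.58/2177 = 2.7620104 × 10^-4
  → Var(ȳ_str) = 8.5838974 × 10^-4.
Var(ȳ_srs) = (1 − 6264/31613)·15.34/6264 = 0.001963671.
deff = (8.5838974 × 10^-4) / 0.001963671 = 0.4371.

0.4371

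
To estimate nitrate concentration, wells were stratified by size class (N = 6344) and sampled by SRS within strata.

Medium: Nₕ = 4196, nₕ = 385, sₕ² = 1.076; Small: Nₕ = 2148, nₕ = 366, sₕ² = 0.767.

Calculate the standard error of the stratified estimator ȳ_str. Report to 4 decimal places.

Var(ȳ_str) = Σₕ Wₕ²(1 − fₕ)sₕ²/nₕ with Wₕ = Nₕ/N, N = 6344.
Medium: Wₕ = 0.66141236; term = 0.66141236²·(1 − 0.09175405)·1.076/385 = 0.0011104516.
Small: Wₕ = 0.33858764; term = 0.33858764²·(1 − 0.17039106)·0.767/366 = 1.9931038 × 10^-4.
Sum = 0.001309762.
SE = √(0.001309762) = 0.0362.

0.0362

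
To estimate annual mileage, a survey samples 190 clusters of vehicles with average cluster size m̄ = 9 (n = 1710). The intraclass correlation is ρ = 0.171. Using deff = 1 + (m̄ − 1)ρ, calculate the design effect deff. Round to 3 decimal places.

deff = 1 + (9 − 1)·0.171 = 1 + 1.368 = 2.368.

2.368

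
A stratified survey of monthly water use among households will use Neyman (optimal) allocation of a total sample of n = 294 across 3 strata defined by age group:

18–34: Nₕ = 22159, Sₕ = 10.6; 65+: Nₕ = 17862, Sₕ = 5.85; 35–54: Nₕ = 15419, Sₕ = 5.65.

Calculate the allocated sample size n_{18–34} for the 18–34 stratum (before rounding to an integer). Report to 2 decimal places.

Neyman allocation: nₕ = n·NₕSₕ / Σⱼ NⱼSⱼ.
Σ NⱼSⱼ = 22159·10.6 + 17862·5.85 + 15419·5.65 = 426495.45.
n_{18–34} = 294·22159·10.6 / 426495.45 = 161.92.

161.92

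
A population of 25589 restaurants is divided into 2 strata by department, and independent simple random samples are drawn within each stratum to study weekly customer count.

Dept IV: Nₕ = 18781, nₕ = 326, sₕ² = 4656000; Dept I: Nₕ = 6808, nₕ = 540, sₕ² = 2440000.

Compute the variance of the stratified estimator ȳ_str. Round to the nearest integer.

7854

Var(ȳ_str) = Σₕ Wₕ²(1 − fₕ)sₕ²/nₕ with Wₕ = Nₕ/N, N = 25589.
Dept IV: Wₕ = 0.73394818; term = 0.73394818²·(1 − 0.01735797)·4656000/326 = 7559.9949.
Dept I: Wₕ = 0.26605182; term = 0.26605182²·(1 − 0.07931845)·2440000/540 = 294.46791.
Sum = 7854.4628.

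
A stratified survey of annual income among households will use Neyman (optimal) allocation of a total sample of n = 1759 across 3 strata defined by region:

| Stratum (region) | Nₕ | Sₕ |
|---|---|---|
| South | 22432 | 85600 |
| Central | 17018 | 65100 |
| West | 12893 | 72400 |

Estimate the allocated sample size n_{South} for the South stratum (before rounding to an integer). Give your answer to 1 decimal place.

Neyman allocation: nₕ = n·NₕSₕ / Σⱼ NⱼSⱼ.
Σ NⱼSⱼ = 22432·85600 + 17018·65100 + 12893·72400 = 3.9615042 × 10^9.
n_{South} = 1759·22432·85600 / (3.9615042 × 10^9) = 852.6.

852.6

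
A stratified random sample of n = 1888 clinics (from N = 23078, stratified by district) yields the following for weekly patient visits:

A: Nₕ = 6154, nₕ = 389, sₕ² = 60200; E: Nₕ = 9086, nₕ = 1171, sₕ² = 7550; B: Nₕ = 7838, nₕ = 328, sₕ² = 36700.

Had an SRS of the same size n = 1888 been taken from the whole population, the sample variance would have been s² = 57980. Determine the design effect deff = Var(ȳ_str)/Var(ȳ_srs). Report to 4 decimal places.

0.8350

Var(ȳ_str) = Σ Wₕ²(1−fₕ)sₕ²/nₕ with Wₕ = Nₕ/23078:
  A: (6154/23078)²·(1−389/6154)·60200/389 = 10.308782
  E: (9086/23078)²·(1−1171/9086)·7550/1171 = 0.87059741
  B: (7838/23078)²·(1−328/7838)·36700/328 = 12.366337
  → Var(ȳ_str) = 23.545716.
Var(ȳ_srs) = (1 − 1888/23078)·57980/1888 = 28.197396.
deff = 23.545716 / 28.197396 = 0.8350.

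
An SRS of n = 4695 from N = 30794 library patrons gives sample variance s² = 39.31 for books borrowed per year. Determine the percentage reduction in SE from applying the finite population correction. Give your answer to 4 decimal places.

7.9383

f = n/N = 4695/30794 = 0.15246477.
SE_no-fpc = √(s²/n) = 0.091502661; SE_fpc = √((1−f)s²/n) = 0.084238884.
Ratio = √(1−f) = 0.92061677. Reduction = 100·(1 − 0.92061677) = 7.9383%.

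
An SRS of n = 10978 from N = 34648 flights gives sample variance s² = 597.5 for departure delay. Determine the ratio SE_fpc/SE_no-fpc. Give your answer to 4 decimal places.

0.8265

f = n/N = 10978/34648 = 0.31684369.
SE_no-fpc = √(s²/n) = 0.23329603; SE_fpc = √((1−f)s²/n) = 0.1928268.
Ratio = √(1−f) = 0.82653271.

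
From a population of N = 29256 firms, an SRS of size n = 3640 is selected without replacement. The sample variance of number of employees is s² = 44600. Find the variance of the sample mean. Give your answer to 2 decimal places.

10.73

Under SRS without replacement, Var(ȳ) = (1 − f)·s²/n with f = n/N = 3640/29256 = 0.12441892.
Var(ȳ) = (1 − 0.12441892)·44600/3640 = 0.87558108·12.252747 = 10.728274.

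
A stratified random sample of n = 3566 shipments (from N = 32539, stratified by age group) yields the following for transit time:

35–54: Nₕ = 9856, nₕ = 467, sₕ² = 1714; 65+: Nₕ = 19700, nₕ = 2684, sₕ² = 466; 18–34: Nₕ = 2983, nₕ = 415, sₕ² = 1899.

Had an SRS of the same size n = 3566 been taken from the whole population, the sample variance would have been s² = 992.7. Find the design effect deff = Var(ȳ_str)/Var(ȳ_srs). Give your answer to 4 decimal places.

1.6495

Var(ȳ_str) = Σ Wₕ²(1−fₕ)sₕ²/nₕ with Wₕ = Nₕ/32539:
  35–54: (9856/32539)²·(1−467/9856)·1714/467 = 0.32077873
  65+: (19700/32539)²·(1−2684/19700)·466/2684 = 0.05496911
  18–34: (2983/32539)²·(1−415/2983)·1899/415 = 0.033106764
  → Var(ȳ_str) = 0.4088546.
Var(ȳ_srs) = (1 − 3566/32539)·992.7/3566 = 0.24787113.
deff = 0.4088546 / 0.24787113 = 1.6495.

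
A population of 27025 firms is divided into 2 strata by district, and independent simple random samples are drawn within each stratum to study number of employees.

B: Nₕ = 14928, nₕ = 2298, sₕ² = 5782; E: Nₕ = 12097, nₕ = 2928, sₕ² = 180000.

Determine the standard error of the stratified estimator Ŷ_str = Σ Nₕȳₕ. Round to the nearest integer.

85400

Var(Ŷ_str) = Σₕ Nₕ²(1 − fₕ)sₕ²/nₕ.
B: 14928²·(1 − 2298/14928)·5782/2298 = 4.7438728 × 10^8.
E: 12097²·(1 − 2928/12097)·180000/2928 = 6.8186922 × 10^9.
Sum = 7.2930795 × 10^9.
SE = √(7.2930795 × 10^9) = 85400.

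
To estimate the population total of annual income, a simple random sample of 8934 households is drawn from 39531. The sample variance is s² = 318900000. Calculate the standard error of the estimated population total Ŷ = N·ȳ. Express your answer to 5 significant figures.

6.5707 × 10^6

Var(Ŷ) = N²·Var(ȳ) = N²·(1 − n/N)·s²/n.
f = 8934/39531 = 0.22599985; Var(ȳ) = 0.77400015·318900000/8934 = 27628.011.
Var(Ŷ) = 39531² · 27628.011 = 4.3174292 × 10^13.
SE(Ŷ) = √(4.3174292 × 10^13) = 6.5707 × 10^6.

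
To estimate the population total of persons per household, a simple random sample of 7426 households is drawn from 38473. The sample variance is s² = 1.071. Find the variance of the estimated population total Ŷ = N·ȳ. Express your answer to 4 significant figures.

172300

Var(Ŷ) = N²·Var(ȳ) = N²·(1 − n/N)·s²/n.
f = 7426/38473 = 0.19301848; Var(ȳ) = 0.80698152·1.071/7426 = 1.163853 × 10^-4.
Var(Ŷ) = 38473² · (1.163853 × 10^-4) = 172270.23.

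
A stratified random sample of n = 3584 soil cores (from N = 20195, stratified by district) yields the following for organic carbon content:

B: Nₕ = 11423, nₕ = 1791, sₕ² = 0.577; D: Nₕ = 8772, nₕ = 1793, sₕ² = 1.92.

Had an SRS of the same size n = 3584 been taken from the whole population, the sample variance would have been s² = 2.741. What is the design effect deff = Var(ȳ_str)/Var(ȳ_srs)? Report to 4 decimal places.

0.3937

Var(ȳ_str) = Σ Wₕ²(1−fₕ)sₕ²/nₕ with Wₕ = Nₕ/20195:
  B: (11423/20195)²·(1−1791/11423)·0.577/1791 = 8.6913885 × 10^-5
  D: (8772/20195)²·(1−1793/8772)·1.92/1793 = 1.607404 × 10^-4
  → Var(ȳ_str) = 2.4765429 × 10^-4.
Var(ȳ_srs) = (1 − 3584/20195)·2.741/3584 = 6.2906128 × 10^-4.
deff = (2.4765429 × 10^-4) / (6.2906128 × 10^-4) = 0.3937.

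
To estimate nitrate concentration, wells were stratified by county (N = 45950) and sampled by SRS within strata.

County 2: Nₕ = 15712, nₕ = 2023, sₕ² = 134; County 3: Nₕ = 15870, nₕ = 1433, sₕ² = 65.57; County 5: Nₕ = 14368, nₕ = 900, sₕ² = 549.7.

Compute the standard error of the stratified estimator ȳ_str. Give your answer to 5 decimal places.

Var(ȳ_str) = Σₕ Wₕ²(1 − fₕ)sₕ²/nₕ with Wₕ = Nₕ/N, N = 45950.
County 2: Wₕ = 0.34193689; term = 0.34193689²·(1 − 0.12875509)·134/2023 = 0.0067474718.
County 3: Wₕ = 0.34537541; term = 0.34537541²·(1 − 0.09029616)·65.57/1433 = 0.0049652583.
County 5: Wₕ = 0.31268770; term = 0.31268770²·(1 − 0.06263920)·549.7/900 = 0.055977258.
Sum = 0.067689988.
SE = √(0.067689988) = 0.26017.

0.26017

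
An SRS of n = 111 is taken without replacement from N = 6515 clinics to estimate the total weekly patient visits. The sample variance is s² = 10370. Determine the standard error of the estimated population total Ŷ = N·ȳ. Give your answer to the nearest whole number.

Var(Ŷ) = N²·Var(ȳ) = N²·(1 − n/N)·s²/n.
f = 111/6515 = 0.01703761; Var(ȳ) = 0.98296239·10370/111 = 91.831712.
Var(Ŷ) = 6515² · 91.831712 = 3.8978177 × 10^9.
SE(Ŷ) = √(3.8978177 × 10^9) = 62433.

62433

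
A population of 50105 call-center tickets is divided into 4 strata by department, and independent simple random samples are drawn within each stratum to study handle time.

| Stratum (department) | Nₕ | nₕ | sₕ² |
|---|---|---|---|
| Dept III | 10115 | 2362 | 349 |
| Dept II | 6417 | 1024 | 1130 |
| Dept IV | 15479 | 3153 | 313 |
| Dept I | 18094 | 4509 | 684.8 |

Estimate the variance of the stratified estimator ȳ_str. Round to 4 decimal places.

Var(ȳ_str) = Σₕ Wₕ²(1 − fₕ)sₕ²/nₕ with Wₕ = Nₕ/N, N = 50105.
Dept III: Wₕ = 0.20187606; term = 0.20187606²·(1 − 0.23351458)·349/2362 = 0.0046155034.
Dept II: Wₕ = 0.12807105; term = 0.12807105²·(1 − 0.15957613)·1130/1024 = 0.015211737.
Dept IV: Wₕ = 0.30893124; term = 0.30893124²·(1 − 0.20369533)·313/3153 = 0.0075443755.
Dept I: Wₕ = 0.36112164; term = 0.36112164²·(1 − 0.24919863)·684.8/4509 = 0.014870159.
Sum = 0.042241775.

0.0422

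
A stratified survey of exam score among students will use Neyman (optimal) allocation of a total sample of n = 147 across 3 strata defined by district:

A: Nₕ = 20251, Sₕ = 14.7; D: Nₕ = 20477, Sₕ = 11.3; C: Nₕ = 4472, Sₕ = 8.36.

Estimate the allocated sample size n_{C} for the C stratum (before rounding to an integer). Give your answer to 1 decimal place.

Neyman allocation: nₕ = n·NₕSₕ / Σⱼ NⱼSⱼ.
Σ NⱼSⱼ = 20251·14.7 + 20477·11.3 + 4472·8.36 = 566465.72.
n_{C} = 147·4472·8.36 / 566465.72 = 9.7.

9.7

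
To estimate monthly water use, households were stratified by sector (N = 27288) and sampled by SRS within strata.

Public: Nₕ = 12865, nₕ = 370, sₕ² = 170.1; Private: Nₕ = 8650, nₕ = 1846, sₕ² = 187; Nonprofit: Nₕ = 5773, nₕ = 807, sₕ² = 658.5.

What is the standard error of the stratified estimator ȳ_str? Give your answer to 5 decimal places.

0.37238

Var(ȳ_str) = Σₕ Wₕ²(1 − fₕ)sₕ²/nₕ with Wₕ = Nₕ/N, N = 27288.
Public: Wₕ = 0.47145265; term = 0.47145265²·(1 − 0.02876020)·170.1/370 = 0.099244221.
Private: Wₕ = 0.31698915; term = 0.31698915²·(1 − 0.21341040)·187/1846 = 0.0080065775.
Nonprofit: Wₕ = 0.21155819; term = 0.21155819²·(1 − 0.13978867)·658.5/807 = 0.031415726.
Sum = 0.13866652.
SE = √(0.13866652) = 0.37238.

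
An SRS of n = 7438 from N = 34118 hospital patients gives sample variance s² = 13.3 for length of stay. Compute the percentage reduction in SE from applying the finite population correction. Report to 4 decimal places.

11.5697

f = n/N = 7438/34118 = 0.21800809.
SE_no-fpc = √(s²/n) = 0.04228611; SE_fpc = √((1−f)s²/n) = 0.037393737.
Ratio = √(1−f) = 0.88430306. Reduction = 100·(1 − 0.88430306) = 11.5697%.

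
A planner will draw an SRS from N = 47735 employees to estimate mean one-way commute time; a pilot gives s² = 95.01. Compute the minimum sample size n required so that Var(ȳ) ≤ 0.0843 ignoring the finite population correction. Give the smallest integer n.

Without fpc, n₀ = s²/D = 95.01/0.0843 = 1127.0463.
Rounding up, n = 1128.

1128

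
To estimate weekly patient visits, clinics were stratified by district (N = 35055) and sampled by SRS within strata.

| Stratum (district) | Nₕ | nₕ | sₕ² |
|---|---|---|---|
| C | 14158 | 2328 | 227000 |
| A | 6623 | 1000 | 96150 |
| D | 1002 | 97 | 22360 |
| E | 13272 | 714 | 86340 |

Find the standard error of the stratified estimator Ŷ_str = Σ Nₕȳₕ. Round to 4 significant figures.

200700

Var(Ŷ_str) = Σₕ Nₕ²(1 − fₕ)sₕ²/nₕ.
C: 14158²·(1 − 2328/14158)·227000/2328 = 1.633163 × 10^10.
A: 6623²·(1 − 1000/6623)·96150/1000 = 3.5807346 × 10^9.
D: 1002²·(1 − 97/1002)·22360/97 = 2.0903373 × 10^8.
E: 13272²·(1 − 714/13272)·86340/714 = 2.0154438 × 10^10.
Sum = 4.0275836 × 10^10.
SE = √(4.0275836 × 10^10) = 200700.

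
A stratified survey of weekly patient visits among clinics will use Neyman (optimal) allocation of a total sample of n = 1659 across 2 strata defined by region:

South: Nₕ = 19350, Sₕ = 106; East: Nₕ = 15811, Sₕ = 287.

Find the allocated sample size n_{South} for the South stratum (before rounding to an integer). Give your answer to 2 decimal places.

Neyman allocation: nₕ = n·NₕSₕ / Σⱼ NⱼSⱼ.
Σ NⱼSⱼ = 19350·106 + 15811·287 = 6.588857 × 10^6.
n_{South} = 1659·19350·106 / (6.588857 × 10^6) = 516.44.

516.44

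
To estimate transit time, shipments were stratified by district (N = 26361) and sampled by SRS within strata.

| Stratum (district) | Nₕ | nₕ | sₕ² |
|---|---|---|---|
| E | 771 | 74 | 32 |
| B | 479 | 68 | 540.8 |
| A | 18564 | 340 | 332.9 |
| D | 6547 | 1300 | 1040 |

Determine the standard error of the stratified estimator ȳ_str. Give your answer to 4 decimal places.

0.7203

Var(ȳ_str) = Σₕ Wₕ²(1 − fₕ)sₕ²/nₕ with Wₕ = Nₕ/N, N = 26361.
E: Wₕ = 0.02924775; term = 0.02924775²·(1 − 0.09597925)·32/74 = 3.3441185 × 10^-4.
B: Wₕ = 0.01817078; term = 0.01817078²·(1 − 0.14196242)·540.8/68 = 0.0022531045.
A: Wₕ = 0.70422215; term = 0.70422215²·(1 − 0.01831502)·332.9/340 = 0.4766794.
D: Wₕ = 0.24835932; term = 0.24835932²·(1 − 0.19856423)·1040/1300 = 0.039547554.
Sum = 0.51881447.
SE = √(0.51881447) = 0.7203.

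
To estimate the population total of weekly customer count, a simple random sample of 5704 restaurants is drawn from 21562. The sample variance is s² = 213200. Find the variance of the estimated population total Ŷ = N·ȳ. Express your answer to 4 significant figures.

1.278 × 10^10

Var(Ŷ) = N²·Var(ȳ) = N²·(1 − n/N)·s²/n.
f = 5704/21562 = 0.26453947; Var(ȳ) = 0.73546053·213200/5704 = 27.489514.
Var(Ŷ) = 21562² · 27.489514 = 1.2780421 × 10^10.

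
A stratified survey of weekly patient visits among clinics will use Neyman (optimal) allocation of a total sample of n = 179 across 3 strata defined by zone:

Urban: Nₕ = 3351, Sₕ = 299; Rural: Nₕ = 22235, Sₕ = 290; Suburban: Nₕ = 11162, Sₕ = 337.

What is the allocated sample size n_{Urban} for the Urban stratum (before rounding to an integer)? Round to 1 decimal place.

16.0

Neyman allocation: nₕ = n·NₕSₕ / Σⱼ NⱼSⱼ.
Σ NⱼSⱼ = 3351·299 + 22235·290 + 11162·337 = 1.1211693 × 10^7.
n_{Urban} = 179·3351·299 / (1.1211693 × 10^7) = 16.0.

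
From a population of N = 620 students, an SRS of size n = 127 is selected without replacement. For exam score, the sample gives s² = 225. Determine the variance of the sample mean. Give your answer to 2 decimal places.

1.41

Under SRS without replacement, Var(ȳ) = (1 − f)·s²/n with f = n/N = 127/620 = 0.20483871.
Var(ȳ) = (1 − 0.20483871)·225/127 = 0.79516129·1.7716535 = 1.4087503.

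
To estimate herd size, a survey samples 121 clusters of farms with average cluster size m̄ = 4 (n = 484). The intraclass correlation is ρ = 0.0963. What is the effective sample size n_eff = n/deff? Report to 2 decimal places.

deff = 1 + (4 − 1)·0.0963 = 1 + 0.2889 = 1.2889.
n_eff = 484 / 1.2889 = 375.51.

375.51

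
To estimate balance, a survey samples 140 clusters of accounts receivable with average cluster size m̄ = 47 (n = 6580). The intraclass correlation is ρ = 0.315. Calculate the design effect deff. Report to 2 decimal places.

deff = 1 + (47 − 1)·0.315 = 1 + 14.49 = 15.49.

15.49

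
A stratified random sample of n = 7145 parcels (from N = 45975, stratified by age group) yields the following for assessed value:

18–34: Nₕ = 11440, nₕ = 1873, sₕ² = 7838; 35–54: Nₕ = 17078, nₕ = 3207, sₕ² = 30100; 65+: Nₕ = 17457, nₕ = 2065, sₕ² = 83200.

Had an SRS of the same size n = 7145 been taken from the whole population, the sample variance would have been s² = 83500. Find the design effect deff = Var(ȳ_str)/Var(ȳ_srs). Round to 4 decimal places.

Var(ȳ_str) = Σ Wₕ²(1−fₕ)sₕ²/nₕ with Wₕ = Nₕ/45975:
  18–34: (11440/45975)²·(1−1873/11440)·7838/1873 = 0.21668348
  35–54: (17078/45975)²·(1−3207/17078)·30100/3207 = 1.0518864
  65+: (17457/45975)²·(1−2065/17457)·83200/2065 = 5.1218218
  → Var(ȳ_str) = 6.3903917.
Var(ȳ_srs) = (1 − 7145/45975)·83500/7145 = 9.8702896.
deff = 6.3903917 / 9.8702896 = 0.6474.

0.6474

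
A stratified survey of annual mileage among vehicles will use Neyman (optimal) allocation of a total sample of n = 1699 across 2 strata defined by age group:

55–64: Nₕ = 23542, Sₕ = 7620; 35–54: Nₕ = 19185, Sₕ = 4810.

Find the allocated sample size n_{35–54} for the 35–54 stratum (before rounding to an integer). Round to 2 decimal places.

577.11

Neyman allocation: nₕ = n·NₕSₕ / Σⱼ NⱼSⱼ.
Σ NⱼSⱼ = 23542·7620 + 19185·4810 = 2.7166989 × 10^8.
n_{35–54} = 1699·19185·4810 / (2.7166989 × 10^8) = 577.11.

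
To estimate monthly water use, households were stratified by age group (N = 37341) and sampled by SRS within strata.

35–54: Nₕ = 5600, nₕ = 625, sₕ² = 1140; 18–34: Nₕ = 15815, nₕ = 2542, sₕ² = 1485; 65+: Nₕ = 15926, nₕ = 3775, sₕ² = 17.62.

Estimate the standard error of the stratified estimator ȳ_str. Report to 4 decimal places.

Var(ȳ_str) = Σₕ Wₕ²(1 − fₕ)sₕ²/nₕ with Wₕ = Nₕ/N, N = 37341.
35–54: Wₕ = 0.14996920; term = 0.14996920²·(1 − 0.11160714)·1140/625 = 0.036444673.
18–34: Wₕ = 0.42352910; term = 0.42352910²·(1 − 0.16073348)·1485/2542 = 0.087946247.
65+: Wₕ = 0.42650170; term = 0.42650170²·(1 − 0.23703378)·17.62/3775 = 6.4779232 × 10^-4.
Sum = 0.12503871.
SE = √(0.12503871) = 0.3536.

0.3536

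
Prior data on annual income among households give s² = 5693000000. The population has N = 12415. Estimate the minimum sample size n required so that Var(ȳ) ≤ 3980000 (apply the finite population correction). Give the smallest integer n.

1283

Without fpc, n₀ = s²/D = 5693000000/3980000 = 1430.4020.
With fpc, (1 − n/N)·s²/n ≤ D requires n ≥ n₀/(1 + n₀/N) = 1430.4020/(1 + 1430.4020/12415) = 1282.6237.
Rounding up, n = 1283.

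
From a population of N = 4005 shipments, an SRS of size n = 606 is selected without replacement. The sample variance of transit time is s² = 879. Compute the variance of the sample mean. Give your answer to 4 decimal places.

1.2310

Under SRS without replacement, Var(ȳ) = (1 − f)·s²/n with f = n/N = 606/4005 = 0.15131086.
Var(ȳ) = (1 − 0.15131086)·879/606 = 0.84868914·1.450495 = 1.2310194.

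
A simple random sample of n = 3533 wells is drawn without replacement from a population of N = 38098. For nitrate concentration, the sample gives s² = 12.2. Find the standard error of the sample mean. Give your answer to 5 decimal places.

Under SRS without replacement, Var(ȳ) = (1 − f)·s²/n with f = n/N = 3533/38098 = 0.09273453.
Var(ȳ) = (1 − 0.09273453)·12.2/3533 = 0.90726547·0.003453156 = 0.0031329292.
SE(ȳ) = √(0.0031329292) = 0.05597.

0.05597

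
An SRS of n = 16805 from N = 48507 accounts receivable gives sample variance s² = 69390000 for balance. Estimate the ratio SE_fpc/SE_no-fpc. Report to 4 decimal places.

0.8084

f = n/N = 16805/48507 = 0.34644484.
SE_no-fpc = √(s²/n) = 64.258293; SE_fpc = √((1−f)s²/n) = 51.948177.
Ratio = √(1−f) = 0.80842758.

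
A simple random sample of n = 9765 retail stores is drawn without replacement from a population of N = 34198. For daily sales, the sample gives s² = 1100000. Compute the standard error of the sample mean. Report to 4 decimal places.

Under SRS without replacement, Var(ȳ) = (1 − f)·s²/n with f = n/N = 9765/34198 = 0.28554301.
Var(ȳ) = (1 − 0.28554301)·1100000/9765 = 0.71445699·112.64721 = 80.481586.
SE(ȳ) = √(80.481586) = 8.9712.

8.9712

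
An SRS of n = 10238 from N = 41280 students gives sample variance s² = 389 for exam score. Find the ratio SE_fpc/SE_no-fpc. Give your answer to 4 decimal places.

0.8672

f = n/N = 10238/41280 = 0.24801357.
SE_no-fpc = √(s²/n) = 0.19492486; SE_fpc = √((1−f)s²/n) = 0.16903329.
Ratio = √(1−f) = 0.86717151.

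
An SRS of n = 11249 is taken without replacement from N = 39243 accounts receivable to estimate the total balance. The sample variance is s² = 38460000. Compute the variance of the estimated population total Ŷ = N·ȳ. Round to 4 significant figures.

Var(Ŷ) = N²·Var(ȳ) = N²·(1 − n/N)·s²/n.
f = 11249/39243 = 0.28664985; Var(ȳ) = 0.71335015·38460000/11249 = 2438.9232.
Var(Ŷ) = 39243² · 2438.9232 = 3.7559736 × 10^12.

3.756 × 10^12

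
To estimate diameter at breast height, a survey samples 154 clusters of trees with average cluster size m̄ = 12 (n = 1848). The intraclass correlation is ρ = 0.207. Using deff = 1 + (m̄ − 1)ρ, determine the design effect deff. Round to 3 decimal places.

3.277

deff = 1 + (12 − 1)·0.207 = 1 + 2.277 = 3.277.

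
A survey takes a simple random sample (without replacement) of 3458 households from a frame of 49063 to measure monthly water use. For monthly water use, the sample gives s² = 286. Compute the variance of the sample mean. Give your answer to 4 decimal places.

Under SRS without replacement, Var(ȳ) = (1 − f)·s²/n with f = n/N = 3458/49063 = 0.07048081.
Var(ȳ) = (1 − 0.07048081)·286/3458 = 0.92951919·0.082706767 = 0.076877527.

0.0769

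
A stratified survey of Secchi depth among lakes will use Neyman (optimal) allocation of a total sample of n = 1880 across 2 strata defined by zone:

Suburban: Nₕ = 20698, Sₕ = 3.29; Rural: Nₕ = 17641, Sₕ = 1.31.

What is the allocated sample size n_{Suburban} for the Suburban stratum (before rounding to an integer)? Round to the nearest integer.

1404

Neyman allocation: nₕ = n·NₕSₕ / Σⱼ NⱼSⱼ.
Σ NⱼSⱼ = 20698·3.29 + 17641·1.31 = 91206.13.
n_{Suburban} = 1880·20698·3.29 / 91206.13 = 1404.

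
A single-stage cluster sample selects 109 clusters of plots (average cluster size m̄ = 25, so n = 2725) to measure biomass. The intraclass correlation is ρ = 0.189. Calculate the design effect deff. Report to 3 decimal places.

deff = 1 + (25 − 1)·0.189 = 1 + 4.536 = 5.536.

5.536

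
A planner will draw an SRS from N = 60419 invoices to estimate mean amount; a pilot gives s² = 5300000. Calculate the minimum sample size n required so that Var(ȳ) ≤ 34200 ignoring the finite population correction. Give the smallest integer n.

155

Without fpc, n₀ = s²/D = 5300000/34200 = 154.9708.
Rounding up, n = 155.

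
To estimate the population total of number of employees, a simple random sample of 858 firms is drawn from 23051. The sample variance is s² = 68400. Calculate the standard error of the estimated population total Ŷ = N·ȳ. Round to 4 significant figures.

Var(Ŷ) = N²·Var(ȳ) = N²·(1 − n/N)·s²/n.
f = 858/23051 = 0.03722181; Var(ȳ) = 0.96277819·68400/858 = 76.752946.
Var(Ŷ) = 23051² · 76.752946 = 4.078257 × 10^10.
SE(Ŷ) = √(4.078257 × 10^10) = 201900.

201900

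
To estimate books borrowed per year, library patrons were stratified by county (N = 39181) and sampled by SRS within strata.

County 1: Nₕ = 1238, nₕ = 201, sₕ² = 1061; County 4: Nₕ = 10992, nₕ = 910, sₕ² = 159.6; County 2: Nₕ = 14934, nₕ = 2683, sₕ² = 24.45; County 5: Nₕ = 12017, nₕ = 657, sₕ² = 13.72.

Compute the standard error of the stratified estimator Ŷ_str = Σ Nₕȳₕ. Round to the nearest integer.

5544

Var(Ŷ_str) = Σₕ Nₕ²(1 − fₕ)sₕ²/nₕ.
County 1: 1238²·(1 − 201/1238)·1061/201 = 6.7767073 × 10^6.
County 4: 10992²·(1 − 910/10992)·159.6/910 = 1.9436359 × 10^7.
County 2: 14934²·(1 − 2683/14934)·24.45/2683 = 1.6672698 × 10^6.
County 5: 12017²·(1 − 657/12017)·13.72/657 = 2.8507763 × 10^6.
Sum = 3.0731112 × 10^7.
SE = √(3.0731112 × 10^7) = 5544.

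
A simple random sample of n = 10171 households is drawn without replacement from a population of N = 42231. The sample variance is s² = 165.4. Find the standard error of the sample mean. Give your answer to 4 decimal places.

0.1111

Under SRS without replacement, Var(ȳ) = (1 − f)·s²/n with f = n/N = 10171/42231 = 0.24084204.
Var(ȳ) = (1 − 0.24084204)·165.4/10171 = 0.75915796·0.016261921 = 0.012345367.
SE(ȳ) = √(0.012345367) = 0.1111.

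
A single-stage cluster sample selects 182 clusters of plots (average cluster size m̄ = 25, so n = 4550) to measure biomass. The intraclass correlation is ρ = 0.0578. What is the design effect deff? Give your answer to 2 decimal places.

deff = 1 + (25 − 1)·0.0578 = 1 + 1.3872 = 2.3872.

2.39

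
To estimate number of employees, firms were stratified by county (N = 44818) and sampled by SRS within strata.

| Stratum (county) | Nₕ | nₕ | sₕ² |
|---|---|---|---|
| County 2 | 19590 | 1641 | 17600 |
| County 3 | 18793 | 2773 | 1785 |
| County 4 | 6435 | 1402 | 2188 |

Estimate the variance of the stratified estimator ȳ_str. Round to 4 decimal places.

Var(ȳ_str) = Σₕ Wₕ²(1 − fₕ)sₕ²/nₕ with Wₕ = Nₕ/N, N = 44818.
County 2: Wₕ = 0.43710116; term = 0.43710116²·(1 − 0.08376723)·17600/1641 = 1.8774736.
County 3: Wₕ = 0.41931813; term = 0.41931813²·(1 − 0.14755494)·1785/2773 = 0.096481052.
County 4: Wₕ = 0.14358070; term = 0.14358070²·(1 − 0.21787102)·2188/1402 = 0.02516343.
Sum = 1.9991181.

1.9991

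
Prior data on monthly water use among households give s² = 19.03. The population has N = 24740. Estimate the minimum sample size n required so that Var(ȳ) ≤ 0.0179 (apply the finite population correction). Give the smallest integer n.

1020

Without fpc, n₀ = s²/D = 19.03/0.0179 = 1063.1285.
With fpc, (1 − n/N)·s²/n ≤ D requires n ≥ n₀/(1 + n₀/N) = 1063.1285/(1 + 1063.1285/24740) = 1019.3260.
Rounding up, n = 1020.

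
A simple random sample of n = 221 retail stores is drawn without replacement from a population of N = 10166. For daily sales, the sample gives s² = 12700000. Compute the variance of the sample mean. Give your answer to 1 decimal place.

56216.8

Under SRS without replacement, Var(ȳ) = (1 − f)·s²/n with f = n/N = 221/10166 = 0.02173913.
Var(ȳ) = (1 − 0.02173913)·12700000/221 = 0.97826087·57466.063 = 56216.801.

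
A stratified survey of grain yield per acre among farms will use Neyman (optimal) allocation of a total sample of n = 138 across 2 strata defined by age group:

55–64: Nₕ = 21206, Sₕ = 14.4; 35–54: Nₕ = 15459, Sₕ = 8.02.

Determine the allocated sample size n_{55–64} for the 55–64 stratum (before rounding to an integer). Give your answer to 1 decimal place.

98.2

Neyman allocation: nₕ = n·NₕSₕ / Σⱼ NⱼSⱼ.
Σ NⱼSⱼ = 21206·14.4 + 15459·8.02 = 429347.58.
n_{55–64} = 138·21206·14.4 / 429347.58 = 98.2.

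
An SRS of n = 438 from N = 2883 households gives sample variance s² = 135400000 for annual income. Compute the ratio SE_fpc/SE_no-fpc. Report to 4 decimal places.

f = n/N = 438/2883 = 0.15192508.
SE_no-fpc = √(s²/n) = 555.99678; SE_fpc = √((1−f)s²/n) = 512.0229.
Ratio = √(1−f) = 0.92090983.

0.9209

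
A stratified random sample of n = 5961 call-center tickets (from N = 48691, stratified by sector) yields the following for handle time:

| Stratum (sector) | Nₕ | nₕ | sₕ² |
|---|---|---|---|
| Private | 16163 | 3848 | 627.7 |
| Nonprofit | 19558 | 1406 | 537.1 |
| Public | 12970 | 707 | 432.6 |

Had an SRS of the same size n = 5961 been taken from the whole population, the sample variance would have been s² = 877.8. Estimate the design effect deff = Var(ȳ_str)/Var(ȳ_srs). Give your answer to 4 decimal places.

Var(ȳ_str) = Σ Wₕ²(1−fₕ)sₕ²/nₕ with Wₕ = Nₕ/48691:
  Private: (16163/48691)²·(1−3848/16163)·627.7/3848 = 0.013695442
  Nonprofit: (19558/48691)²·(1−1406/19558)·537.1/1406 = 0.057203338
  Public: (12970/48691)²·(1−707/12970)·432.6/707 = 0.041049363
  → Var(ȳ_str) = 0.11194814.
Var(ȳ_srs) = (1 − 5961/48691)·877.8/5961 = 0.1292292.
deff = 0.11194814 / 0.1292292 = 0.8663.

0.8663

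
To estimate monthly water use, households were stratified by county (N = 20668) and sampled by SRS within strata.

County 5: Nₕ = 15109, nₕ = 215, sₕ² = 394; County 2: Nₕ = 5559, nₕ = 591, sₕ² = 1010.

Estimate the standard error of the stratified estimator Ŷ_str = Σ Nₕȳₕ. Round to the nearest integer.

Var(Ŷ_str) = Σₕ Nₕ²(1 − fₕ)sₕ²/nₕ.
County 5: 15109²·(1 − 215/15109)·394/215 = 4.1238687 × 10^8.
County 2: 5559²·(1 − 591/5559)·1010/591 = 4.7196757 × 10^7.
Sum = 4.5958363 × 10^8.
SE = √(4.5958363 × 10^8) = 21438.

21438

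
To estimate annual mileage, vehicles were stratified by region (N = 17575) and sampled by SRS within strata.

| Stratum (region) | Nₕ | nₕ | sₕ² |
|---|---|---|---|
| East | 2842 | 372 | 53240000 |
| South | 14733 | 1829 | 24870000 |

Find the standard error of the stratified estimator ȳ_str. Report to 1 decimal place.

107.8

Var(ȳ_str) = Σₕ Wₕ²(1 − fₕ)sₕ²/nₕ with Wₕ = Nₕ/N, N = 17575.
East: Wₕ = 0.16170697; term = 0.16170697²·(1 − 0.13089374)·53240000/372 = 3252.5611.
South: Wₕ = 0.83829303; term = 0.83829303²·(1 − 0.12414308)·24870000/1829 = 8369.258.
Sum = 11621.819.
SE = √(11621.819) = 107.8.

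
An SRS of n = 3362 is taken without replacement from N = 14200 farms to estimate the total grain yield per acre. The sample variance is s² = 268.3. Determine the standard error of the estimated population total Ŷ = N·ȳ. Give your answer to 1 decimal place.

3504.5

Var(Ŷ) = N²·Var(ȳ) = N²·(1 − n/N)·s²/n.
f = 3362/14200 = 0.23676056; Var(ȳ) = 0.76323944·268.3/3362 = 0.060909322.
Var(Ŷ) = 14200² · 0.060909322 = 1.2281756 × 10^7.
SE(Ŷ) = √(1.2281756 × 10^7) = 3504.5.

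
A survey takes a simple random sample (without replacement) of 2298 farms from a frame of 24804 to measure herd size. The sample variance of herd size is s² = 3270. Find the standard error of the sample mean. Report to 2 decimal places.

Under SRS without replacement, Var(ȳ) = (1 − f)·s²/n with f = n/N = 2298/24804 = 0.09264635.
Var(ȳ) = (1 − 0.09264635)·3270/2298 = 0.90735365·1.4229765 = 1.2911429.
SE(ȳ) = √(1.2911429) = 1.14.

1.14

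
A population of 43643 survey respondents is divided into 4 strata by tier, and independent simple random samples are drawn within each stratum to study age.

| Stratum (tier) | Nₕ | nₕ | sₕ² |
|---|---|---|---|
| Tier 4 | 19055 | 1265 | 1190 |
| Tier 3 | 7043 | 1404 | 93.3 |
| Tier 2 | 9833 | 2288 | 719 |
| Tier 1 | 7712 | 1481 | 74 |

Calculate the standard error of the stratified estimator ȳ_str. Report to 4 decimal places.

Var(ȳ_str) = Σₕ Wₕ²(1 − fₕ)sₕ²/nₕ with Wₕ = Nₕ/N, N = 43643.
Tier 4: Wₕ = 0.43661068; term = 0.43661068²·(1 − 0.06638678)·1190/1265 = 0.16742185.
Tier 3: Wₕ = 0.16137754; term = 0.16137754²·(1 − 0.19934687)·93.3/1404 = 0.0013856231.
Tier 2: Wₕ = 0.22530532; term = 0.22530532²·(1 − 0.23268585)·719/2288 = 0.012240213.
Tier 1: Wₕ = 0.17670646; term = 0.17670646²·(1 − 0.19203838)·74/1481 = 0.0012605853.
Sum = 0.18230827.
SE = √(0.18230827) = 0.4270.

0.4270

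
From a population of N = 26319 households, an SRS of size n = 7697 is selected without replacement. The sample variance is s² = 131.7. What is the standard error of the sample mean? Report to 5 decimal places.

0.11003

Under SRS without replacement, Var(ȳ) = (1 − f)·s²/n with f = n/N = 7697/26319 = 0.29245032.
Var(ȳ) = (1 − 0.29245032)·131.7/7697 = 0.70754968·0.017110563 = 0.012106573.
SE(ȳ) = √(0.012106573) = 0.11003.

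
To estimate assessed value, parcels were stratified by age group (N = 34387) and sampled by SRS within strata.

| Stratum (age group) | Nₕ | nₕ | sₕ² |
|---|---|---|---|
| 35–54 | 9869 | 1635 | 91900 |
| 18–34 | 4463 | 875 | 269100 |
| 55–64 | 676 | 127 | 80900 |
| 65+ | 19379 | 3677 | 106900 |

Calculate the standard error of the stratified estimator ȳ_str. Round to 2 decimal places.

Var(ȳ_str) = Σₕ Wₕ²(1 − fₕ)sₕ²/nₕ with Wₕ = Nₕ/N, N = 34387.
35–54: Wₕ = 0.28699799; term = 0.28699799²·(1 − 0.16567028)·91900/1635 = 3.8627196.
18–34: Wₕ = 0.12978742; term = 0.12978742²·(1 − 0.19605646)·269100/875 = 4.1648215.
55–64: Wₕ = 0.01965859; term = 0.01965859²·(1 − 0.18786982)·80900/127 = 0.19992876.
65+: Wₕ = 0.56355599; term = 0.56355599²·(1 − 0.18974147)·106900/3677 = 7.4813821.
Sum = 15.708852.
SE = √(15.708852) = 3.96.

3.96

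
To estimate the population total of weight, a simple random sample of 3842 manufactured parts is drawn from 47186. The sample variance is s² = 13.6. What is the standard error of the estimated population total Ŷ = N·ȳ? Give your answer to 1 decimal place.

2690.7

Var(Ŷ) = N²·Var(ȳ) = N²·(1 − n/N)·s²/n.
f = 3842/47186 = 0.08142246; Var(ȳ) = 0.91857754·13.6/3842 = 0.0032516019.
Var(Ŷ) = 47186² · 0.0032516019 = 7.2397521 × 10^6.
SE(Ŷ) = √(7.2397521 × 10^6) = 2690.7.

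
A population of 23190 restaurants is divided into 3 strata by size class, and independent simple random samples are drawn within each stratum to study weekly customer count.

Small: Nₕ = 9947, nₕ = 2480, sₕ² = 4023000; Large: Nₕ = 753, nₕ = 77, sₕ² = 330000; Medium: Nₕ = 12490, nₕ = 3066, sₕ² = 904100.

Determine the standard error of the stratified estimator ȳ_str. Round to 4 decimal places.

17.1068

Var(ȳ_str) = Σₕ Wₕ²(1 − fₕ)sₕ²/nₕ with Wₕ = Nₕ/N, N = 23190.
Small: Wₕ = 0.42893489; term = 0.42893489²·(1 − 0.24932140)·4023000/2480 = 224.04493.
Large: Wₕ = 0.03247089; term = 0.03247089²·(1 − 0.10225764)·330000/77 = 4.0566112.
Medium: Wₕ = 0.53859422; term = 0.53859422²·(1 − 0.24547638)·904100/3066 = 64.54172.
Sum = 292.64326.
SE = √(292.64326) = 17.1068.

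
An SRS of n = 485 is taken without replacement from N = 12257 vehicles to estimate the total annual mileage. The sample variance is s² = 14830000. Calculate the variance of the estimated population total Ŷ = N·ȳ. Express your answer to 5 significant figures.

4.4120 × 10^12

Var(Ŷ) = N²·Var(ȳ) = N²·(1 − n/N)·s²/n.
f = 485/12257 = 0.03956923; Var(ȳ) = 0.96043077·14830000/485 = 29367.399.
Var(Ŷ) = 12257² · 29367.399 = 4.4119833 × 10^12.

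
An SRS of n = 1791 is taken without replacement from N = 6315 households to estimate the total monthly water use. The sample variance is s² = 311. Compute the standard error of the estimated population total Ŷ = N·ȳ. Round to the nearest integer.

Var(Ŷ) = N²·Var(ȳ) = N²·(1 − n/N)·s²/n.
f = 1791/6315 = 0.28361045; Var(ȳ) = 0.71638955·311/1791 = 0.12439819.
Var(Ŷ) = 6315² · 0.12439819 = 4.9609034 × 10^6.
SE(Ŷ) = √(4.9609034 × 10^6) = 2227.

2227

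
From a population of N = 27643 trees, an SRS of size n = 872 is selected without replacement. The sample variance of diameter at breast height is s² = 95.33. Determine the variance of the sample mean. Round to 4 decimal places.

Under SRS without replacement, Var(ȳ) = (1 − f)·s²/n with f = n/N = 872/27643 = 0.03154506.
Var(ȳ) = (1 − 0.03154506)·95.33/872 = 0.96845494·0.10932339 = 0.10587478.

0.1059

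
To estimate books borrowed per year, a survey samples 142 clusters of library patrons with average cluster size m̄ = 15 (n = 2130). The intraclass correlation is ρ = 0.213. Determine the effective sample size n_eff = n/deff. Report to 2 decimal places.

deff = 1 + (15 − 1)·0.213 = 1 + 2.982 = 3.982.
n_eff = 2130 / 3.982 = 534.91.

534.91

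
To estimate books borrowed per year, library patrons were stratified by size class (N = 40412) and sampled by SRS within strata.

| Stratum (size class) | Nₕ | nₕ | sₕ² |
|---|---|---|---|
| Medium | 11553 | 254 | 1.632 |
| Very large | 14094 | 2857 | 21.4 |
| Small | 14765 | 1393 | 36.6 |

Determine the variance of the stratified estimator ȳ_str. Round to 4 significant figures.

0.004416

Var(ȳ_str) = Σₕ Wₕ²(1 − fₕ)sₕ²/nₕ with Wₕ = Nₕ/N, N = 40412.
Medium: Wₕ = 0.28588043; term = 0.28588043²·(1 − 0.02198563)·1.632/254 = 5.1357105 × 10^-4.
Very large: Wₕ = 0.34875779; term = 0.34875779²·(1 − 0.20271037)·21.4/2857 = 7.2638605 × 10^-4.
Small: Wₕ = 0.36536177; term = 0.36536177²·(1 − 0.09434473)·36.6/1393 = 0.0031764286.
Sum = 0.0044163857.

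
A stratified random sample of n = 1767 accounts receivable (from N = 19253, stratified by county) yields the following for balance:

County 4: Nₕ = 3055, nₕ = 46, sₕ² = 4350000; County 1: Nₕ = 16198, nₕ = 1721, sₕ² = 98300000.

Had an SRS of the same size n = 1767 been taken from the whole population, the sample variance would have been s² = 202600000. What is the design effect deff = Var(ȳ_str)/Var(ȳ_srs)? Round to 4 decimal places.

0.3695

Var(ȳ_str) = Σ Wₕ²(1−fₕ)sₕ²/nₕ with Wₕ = Nₕ/19253:
  County 4: (3055/19253)²·(1−46/3055)·4350000/46 = 2345.1359
  County 1: (16198/19253)²·(1−1721/16198)·98300000/1721 = 36133.98
  → Var(ȳ_str) = 38479.116.
Var(ȳ_srs) = (1 − 1767/19253)·202600000/1767 = 104134.58.
deff = 38479.116 / 104134.58 = 0.3695.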